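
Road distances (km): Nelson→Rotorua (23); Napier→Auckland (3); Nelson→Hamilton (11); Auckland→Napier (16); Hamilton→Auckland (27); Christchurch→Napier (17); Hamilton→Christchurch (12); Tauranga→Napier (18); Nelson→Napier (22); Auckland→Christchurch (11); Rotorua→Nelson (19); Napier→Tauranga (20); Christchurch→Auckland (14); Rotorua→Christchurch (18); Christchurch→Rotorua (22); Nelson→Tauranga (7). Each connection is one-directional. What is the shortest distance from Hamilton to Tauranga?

Some routes from Hamilton to Tauranga:
Hamilton-Christchurch-Napier-Tauranga: 12 + 17 + 20 = 49
Hamilton-Christchurch-Rotorua-Nelson-Tauranga: 12 + 22 + 19 + 7 = 60
Hamilton-Auckland-Christchurch-Napier-Tauranga: 27 + 11 + 17 + 20 = 75
Hamilton-Christchurch-Auckland-Napier-Tauranga: 12 + 14 + 16 + 20 = 62
Hamilton-Auckland-Christchurch-Rotorua-Nelson-Tauranga: 27 + 11 + 22 + 19 + 7 = 86
Hamilton-Auckland-Napier-Tauranga: 27 + 16 + 20 = 63
The minimum is 49 km.

49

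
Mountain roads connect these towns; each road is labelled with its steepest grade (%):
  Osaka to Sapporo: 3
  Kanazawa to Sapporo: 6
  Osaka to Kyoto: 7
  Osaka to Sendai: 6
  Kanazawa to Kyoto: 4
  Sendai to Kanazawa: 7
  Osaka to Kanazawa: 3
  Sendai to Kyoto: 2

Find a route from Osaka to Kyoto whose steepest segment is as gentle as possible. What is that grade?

Some routes from Osaka to Kyoto:
Osaka→Sapporo→Kanazawa→Kyoto: max(3, 6, 4) = 6
Osaka→Kyoto: max(7) = 7
Osaka→Sendai→Kanazawa→Kyoto: max(6, 7, 4) = 7
Osaka→Sendai→Kyoto: max(6, 2) = 6
Osaka→Sapporo→Kanazawa→Sendai→Kyoto: max(3, 6, 7, 2) = 7
Osaka→Kanazawa→Kyoto: max(3, 4) = 4
Best route has worst link 4%.

4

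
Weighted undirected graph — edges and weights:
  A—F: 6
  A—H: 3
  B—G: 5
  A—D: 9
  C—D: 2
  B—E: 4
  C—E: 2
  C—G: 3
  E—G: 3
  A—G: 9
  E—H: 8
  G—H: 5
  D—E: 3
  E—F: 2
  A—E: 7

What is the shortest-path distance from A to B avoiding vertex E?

Paths from A to B avoiding E:
A - G - B: 9 + 5 = 14
A - H - G - B: 3 + 5 + 5 = 13
A - D - C - G - B: 9 + 2 + 3 + 5 = 19
Shortest: 13.

13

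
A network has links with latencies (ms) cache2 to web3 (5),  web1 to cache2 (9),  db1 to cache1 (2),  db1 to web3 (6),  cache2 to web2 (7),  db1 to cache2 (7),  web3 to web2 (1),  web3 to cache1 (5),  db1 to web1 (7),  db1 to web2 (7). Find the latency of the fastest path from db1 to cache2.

Comparing a few candidate routes:
db1 - web3 - cache2: 6 + 5 = 11
db1 - web2 - web3 - cache2: 7 + 1 + 5 = 13
db1 - cache1 - web3 - cache2: 2 + 5 + 5 = 12
db1 - cache2: 7
db1 - web2 - cache2: 7 + 7 = 14
The minimum is 7 ms.

7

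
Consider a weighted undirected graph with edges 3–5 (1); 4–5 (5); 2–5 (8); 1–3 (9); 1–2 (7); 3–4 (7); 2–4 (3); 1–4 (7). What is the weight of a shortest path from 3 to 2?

Checking several routes:
3 - 5 - 2: 1 + 8 = 9
3 - 5 - 4 - 2: 1 + 5 + 3 = 9
3 - 1 - 2: 9 + 7 = 16
3 - 4 - 2: 7 + 3 = 10
3 - 1 - 4 - 2: 9 + 7 + 3 = 19
The minimum is 9.

9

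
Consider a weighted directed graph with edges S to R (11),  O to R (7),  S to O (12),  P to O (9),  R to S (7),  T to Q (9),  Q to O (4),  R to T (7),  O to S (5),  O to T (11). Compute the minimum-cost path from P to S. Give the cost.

Candidate routes:
P→O→R→S: 9 + 7 + 7 = 23
P→O→S: 9 + 5 = 14
The minimum is 14.

14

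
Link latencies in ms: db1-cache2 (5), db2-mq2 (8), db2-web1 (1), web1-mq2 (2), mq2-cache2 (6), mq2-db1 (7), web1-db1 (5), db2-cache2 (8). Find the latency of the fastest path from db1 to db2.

6

A few of the db1→db2 routes:
db1 - mq2 - web1 - db2: 7 + 2 + 1 = 10
db1 - web1 - db2: 5 + 1 = 6
db1 - cache2 - mq2 - web1 - db2: 5 + 6 + 2 + 1 = 14
db1 - cache2 - db2: 5 + 8 = 13
Best route has total 6 ms.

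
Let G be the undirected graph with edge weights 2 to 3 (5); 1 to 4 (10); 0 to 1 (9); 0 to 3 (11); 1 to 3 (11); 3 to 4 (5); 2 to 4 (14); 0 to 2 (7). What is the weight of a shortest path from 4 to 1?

A few of the 4→1 routes:
4→3→2→0→1: 5 + 5 + 7 + 9 = 26
4→1: 10
4→3→1: 5 + 11 = 16
4→2→3→1: 14 + 5 + 11 = 30
4→3→0→1: 5 + 11 + 9 = 25
Best route has total 10.

10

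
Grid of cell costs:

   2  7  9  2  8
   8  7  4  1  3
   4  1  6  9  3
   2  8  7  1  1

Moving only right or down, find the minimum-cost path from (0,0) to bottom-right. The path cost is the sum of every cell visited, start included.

Cheapest: r0c0 → r0c1 → r0c2 → r0c3 → r1c3 → r1c4 → r2c4 → r3c4
  2 + 7 + 9 + 2 + 1 + 3 + 3 + 1 = 28
For comparison, the top-then-right route costs 35.

28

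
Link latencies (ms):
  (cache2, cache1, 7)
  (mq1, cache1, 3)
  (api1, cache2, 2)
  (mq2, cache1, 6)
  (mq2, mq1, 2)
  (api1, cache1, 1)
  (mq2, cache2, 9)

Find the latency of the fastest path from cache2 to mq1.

Candidate routes:
cache2 - mq2 - mq1: 9 + 2 = 11
cache2 - cache1 - mq2 - mq1: 7 + 6 + 2 = 15
cache2 - mq2 - cache1 - mq1: 9 + 6 + 3 = 18
cache2 - api1 - cache1 - mq2 - mq1: 2 + 1 + 6 + 2 = 11
cache2 - api1 - cache1 - mq1: 2 + 1 + 3 = 6
cache2 - cache1 - mq1: 7 + 3 = 10
Best route has total 6 ms.

6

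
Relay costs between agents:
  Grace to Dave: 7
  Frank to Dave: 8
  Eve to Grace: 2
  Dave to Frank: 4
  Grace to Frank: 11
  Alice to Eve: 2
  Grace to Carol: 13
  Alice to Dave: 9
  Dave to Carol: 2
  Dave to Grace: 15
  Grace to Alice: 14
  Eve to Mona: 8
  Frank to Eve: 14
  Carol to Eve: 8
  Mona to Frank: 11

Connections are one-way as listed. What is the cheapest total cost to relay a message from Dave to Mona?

18

A few of the Dave→Mona routes:
Dave - Frank - Eve - Mona: 4 + 14 + 8 = 26
Dave - Carol - Eve - Mona: 2 + 8 + 8 = 18
Dave - Grace - Alice - Eve - Mona: 15 + 14 + 2 + 8 = 39
Shortest: 18.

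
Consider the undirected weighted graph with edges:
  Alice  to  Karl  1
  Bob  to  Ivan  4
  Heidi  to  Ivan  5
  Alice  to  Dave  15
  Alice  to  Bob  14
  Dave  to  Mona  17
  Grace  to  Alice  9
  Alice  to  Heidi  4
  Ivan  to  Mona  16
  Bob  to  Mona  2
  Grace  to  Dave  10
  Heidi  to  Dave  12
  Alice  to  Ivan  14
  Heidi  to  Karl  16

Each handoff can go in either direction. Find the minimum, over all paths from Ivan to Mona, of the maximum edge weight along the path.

4

Some routes from Ivan to Mona:
Ivan - Heidi - Dave - Alice - Bob - Mona: max(5, 12, 15, 14, 2) = 15
Ivan - Heidi - Dave - Grace - Alice - Bob - Mona: max(5, 12, 10, 9, 14, 2) = 14
Ivan - Heidi - Karl - Alice - Bob - Mona: max(5, 16, 1, 14, 2) = 16
Ivan - Heidi - Alice - Bob - Mona: max(5, 4, 14, 2) = 14
Ivan - Bob - Mona: max(4, 2) = 4
Ivan - Alice - Bob - Mona: max(14, 14, 2) = 14
Best route has worst link 4.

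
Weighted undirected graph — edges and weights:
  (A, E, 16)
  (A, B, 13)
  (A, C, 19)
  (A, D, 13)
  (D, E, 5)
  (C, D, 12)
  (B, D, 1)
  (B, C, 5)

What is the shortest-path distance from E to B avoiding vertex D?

Candidate routes:
E -> A -> B: 16 + 13 = 29
E -> A -> C -> B: 16 + 19 + 5 = 40
Shortest: 29.

29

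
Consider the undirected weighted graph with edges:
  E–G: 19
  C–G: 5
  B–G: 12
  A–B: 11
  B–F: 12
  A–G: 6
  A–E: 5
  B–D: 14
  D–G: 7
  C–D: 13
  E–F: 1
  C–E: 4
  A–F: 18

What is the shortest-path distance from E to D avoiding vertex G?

17

Routes from E to D avoiding G:
E - F - B - D: 1 + 12 + 14 = 27
E - A - B - D: 5 + 11 + 14 = 30
E - F - A - B - D: 1 + 18 + 11 + 14 = 44
E - C - D: 4 + 13 = 17
E - A - F - B - D: 5 + 18 + 12 + 14 = 49
Best route has total 17.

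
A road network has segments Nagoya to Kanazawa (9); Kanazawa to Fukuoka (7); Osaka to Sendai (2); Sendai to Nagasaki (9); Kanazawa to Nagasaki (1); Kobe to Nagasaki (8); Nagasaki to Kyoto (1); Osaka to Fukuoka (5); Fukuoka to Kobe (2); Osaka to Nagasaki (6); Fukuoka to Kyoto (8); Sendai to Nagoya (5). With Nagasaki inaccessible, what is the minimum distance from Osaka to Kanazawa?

12

Paths from Osaka to Kanazawa avoiding Nagasaki:
Osaka -> Fukuoka -> Kanazawa: 5 + 7 = 12
Osaka -> Sendai -> Nagoya -> Kanazawa: 2 + 5 + 9 = 16
Best route has total 12 mi.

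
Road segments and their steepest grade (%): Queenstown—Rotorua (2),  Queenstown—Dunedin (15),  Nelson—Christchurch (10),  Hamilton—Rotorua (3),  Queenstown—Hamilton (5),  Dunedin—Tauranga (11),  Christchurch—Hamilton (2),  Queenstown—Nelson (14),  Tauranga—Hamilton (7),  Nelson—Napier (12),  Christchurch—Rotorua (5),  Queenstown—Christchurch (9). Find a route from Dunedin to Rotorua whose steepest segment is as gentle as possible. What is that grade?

11

Checking several routes:
Dunedin -> Tauranga -> Hamilton -> Rotorua: max(11, 7, 3) = 11
Dunedin -> Tauranga -> Hamilton -> Queenstown -> Christchurch -> Rotorua: max(11, 7, 5, 9, 5) = 11
Dunedin -> Tauranga -> Hamilton -> Queenstown -> Rotorua: max(11, 7, 5, 2) = 11
Dunedin -> Tauranga -> Hamilton -> Christchurch -> Rotorua: max(11, 7, 2, 5) = 11
Smallest bottleneck: 11%.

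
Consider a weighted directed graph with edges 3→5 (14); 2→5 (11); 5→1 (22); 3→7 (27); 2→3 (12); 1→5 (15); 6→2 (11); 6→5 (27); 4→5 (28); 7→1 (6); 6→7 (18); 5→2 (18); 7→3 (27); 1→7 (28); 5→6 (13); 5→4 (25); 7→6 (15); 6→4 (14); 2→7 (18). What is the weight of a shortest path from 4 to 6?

41

Candidate routes:
4→5→2→7→6: 28 + 18 + 18 + 15 = 79
4→5→6: 28 + 13 = 41
4→5→1→7→6: 28 + 22 + 28 + 15 = 93
4→5→2→3→7→6: 28 + 18 + 12 + 27 + 15 = 100
Best route has total 41.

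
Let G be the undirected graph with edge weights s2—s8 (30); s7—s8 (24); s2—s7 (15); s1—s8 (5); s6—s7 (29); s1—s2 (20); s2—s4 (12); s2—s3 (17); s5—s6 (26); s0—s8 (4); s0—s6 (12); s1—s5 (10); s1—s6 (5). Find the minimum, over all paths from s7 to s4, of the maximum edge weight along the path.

15

Some routes from s7 to s4:
s7→s8→s0→s6→s1→s2→s4: max(24, 4, 12, 5, 20, 12) = 24
s7→s8→s0→s6→s5→s1→s2→s4: max(24, 4, 12, 26, 10, 20, 12) = 26
s7→s8→s1→s2→s4: max(24, 5, 20, 12) = 24
s7→s6→s1→s2→s4: max(29, 5, 20, 12) = 29
s7→s6→s0→s8→s1→s2→s4: max(29, 12, 4, 5, 20, 12) = 29
s7→s2→s4: max(15, 12) = 15
The minimum achievable maximum is 15.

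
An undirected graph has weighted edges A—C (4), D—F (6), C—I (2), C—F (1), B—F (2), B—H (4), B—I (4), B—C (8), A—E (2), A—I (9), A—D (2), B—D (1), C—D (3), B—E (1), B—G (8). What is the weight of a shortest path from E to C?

A few of the E→C routes:
E - B - D - C: 1 + 1 + 3 = 5
E - B - I - C: 1 + 4 + 2 = 7
E - B - F - C: 1 + 2 + 1 = 4
E - A - C: 2 + 4 = 6
Best route has total 4.

4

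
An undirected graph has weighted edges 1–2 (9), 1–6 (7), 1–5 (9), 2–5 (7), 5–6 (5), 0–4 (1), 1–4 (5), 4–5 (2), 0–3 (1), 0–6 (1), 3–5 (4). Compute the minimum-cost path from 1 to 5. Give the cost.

7

Some routes from 1 to 5:
1→6→0→4→5: 7 + 1 + 1 + 2 = 11
1→4→5: 5 + 2 = 7
1→5: 9
Best route has total 7.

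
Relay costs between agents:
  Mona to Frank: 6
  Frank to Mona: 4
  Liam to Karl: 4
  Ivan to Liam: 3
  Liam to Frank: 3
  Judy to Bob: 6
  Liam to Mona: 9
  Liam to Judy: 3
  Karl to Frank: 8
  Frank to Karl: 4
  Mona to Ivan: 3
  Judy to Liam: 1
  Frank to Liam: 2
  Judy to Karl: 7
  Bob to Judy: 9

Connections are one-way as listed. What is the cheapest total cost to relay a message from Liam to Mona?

7

Paths from Liam to Mona:
Liam → Karl → Frank → Mona: 4 + 8 + 4 = 16
Liam → Mona: 9
Liam → Judy → Karl → Frank → Mona: 3 + 7 + 8 + 4 = 22
Liam → Frank → Mona: 3 + 4 = 7
Shortest: 7.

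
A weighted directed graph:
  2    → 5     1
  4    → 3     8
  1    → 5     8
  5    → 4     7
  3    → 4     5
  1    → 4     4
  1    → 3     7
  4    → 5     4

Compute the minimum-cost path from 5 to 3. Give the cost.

Routes from 5 to 3:
5 → 4 → 3: 7 + 8 = 15
Shortest: 15.

15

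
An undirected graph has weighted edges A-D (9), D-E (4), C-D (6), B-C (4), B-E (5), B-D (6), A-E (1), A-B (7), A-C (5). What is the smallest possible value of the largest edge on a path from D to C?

Comparing a few candidate routes:
D→E→A→C: max(4, 1, 5) = 5
D→E→B→C: max(4, 5, 4) = 5
D→B→C: max(6, 4) = 6
D→C: max(6) = 6
D→B→E→A→C: max(6, 5, 1, 5) = 6
Smallest bottleneck: 5.

5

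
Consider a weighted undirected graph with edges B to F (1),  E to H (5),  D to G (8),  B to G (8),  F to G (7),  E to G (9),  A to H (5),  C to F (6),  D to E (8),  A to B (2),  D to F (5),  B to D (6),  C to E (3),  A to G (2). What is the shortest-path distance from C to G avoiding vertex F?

12

Comparing a few candidate routes:
C - E - H - A - B - G: 3 + 5 + 5 + 2 + 8 = 23
C - E - G: 3 + 9 = 12
C - E - D - B - A - G: 3 + 8 + 6 + 2 + 2 = 21
C - E - H - A - G: 3 + 5 + 5 + 2 = 15
C - E - D - G: 3 + 8 + 8 = 19
The minimum is 12.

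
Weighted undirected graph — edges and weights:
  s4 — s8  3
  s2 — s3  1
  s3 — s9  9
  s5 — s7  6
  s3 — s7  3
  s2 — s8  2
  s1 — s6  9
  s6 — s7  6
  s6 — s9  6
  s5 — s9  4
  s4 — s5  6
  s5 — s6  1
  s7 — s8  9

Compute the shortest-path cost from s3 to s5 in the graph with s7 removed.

12

Routes from s3 to s5 avoiding s7:
s3→s2→s8→s4→s5: 1 + 2 + 3 + 6 = 12
s3→s9→s5: 9 + 4 = 13
s3→s9→s6→s5: 9 + 6 + 1 = 16
Best route has total 12.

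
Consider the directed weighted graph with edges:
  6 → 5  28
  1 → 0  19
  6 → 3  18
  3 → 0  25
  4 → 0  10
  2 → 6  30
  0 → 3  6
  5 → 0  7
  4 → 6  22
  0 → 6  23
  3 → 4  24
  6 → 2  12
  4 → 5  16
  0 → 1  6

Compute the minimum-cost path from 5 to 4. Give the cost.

37

Paths from 5 to 4:
5 → 0 → 6 → 3 → 4: 7 + 23 + 18 + 24 = 72
5 → 0 → 3 → 4: 7 + 6 + 24 = 37
Best route has total 37.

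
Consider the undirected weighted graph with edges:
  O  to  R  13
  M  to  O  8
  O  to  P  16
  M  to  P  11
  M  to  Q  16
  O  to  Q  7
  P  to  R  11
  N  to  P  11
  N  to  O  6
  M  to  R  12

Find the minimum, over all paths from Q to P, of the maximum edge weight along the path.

Some routes from Q to P:
Q-O-M-R-P: max(7, 8, 12, 11) = 12
Q-O-M-P: max(7, 8, 11) = 11
Q-O-N-P: max(7, 6, 11) = 11
Smallest bottleneck: 11.

11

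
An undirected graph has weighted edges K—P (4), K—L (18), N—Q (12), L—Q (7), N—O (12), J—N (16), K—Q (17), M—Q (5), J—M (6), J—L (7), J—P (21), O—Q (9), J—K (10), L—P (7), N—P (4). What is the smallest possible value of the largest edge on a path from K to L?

Some routes from K to L:
K → J → L: max(10, 7) = 10
K → J → M → Q → L: max(10, 6, 5, 7) = 10
K → P → L: max(4, 7) = 7
K → J → M → Q → O → N → P → L: max(10, 6, 5, 9, 12, 4, 7) = 12
Smallest bottleneck: 7.

7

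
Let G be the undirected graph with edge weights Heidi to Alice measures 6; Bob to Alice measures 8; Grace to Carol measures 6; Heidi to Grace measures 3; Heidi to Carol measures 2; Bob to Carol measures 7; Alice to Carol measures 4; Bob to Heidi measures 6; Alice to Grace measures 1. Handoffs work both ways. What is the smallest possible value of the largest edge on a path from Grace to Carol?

Checking several routes:
Grace - Carol: max(6) = 6
Grace - Alice - Carol: max(1, 4) = 4
Grace - Heidi - Alice - Carol: max(3, 6, 4) = 6
Grace - Heidi - Carol: max(3, 2) = 3
Grace - Alice - Heidi - Carol: max(1, 6, 2) = 6
Best route has worst link 3.

3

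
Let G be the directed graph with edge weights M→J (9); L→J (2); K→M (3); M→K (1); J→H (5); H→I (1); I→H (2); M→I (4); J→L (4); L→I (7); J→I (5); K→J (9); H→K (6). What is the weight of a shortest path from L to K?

13

Paths from L to K:
L→I→H→K: 7 + 2 + 6 = 15
L→J→H→K: 2 + 5 + 6 = 13
L→J→I→H→K: 2 + 5 + 2 + 6 = 15
The minimum is 13.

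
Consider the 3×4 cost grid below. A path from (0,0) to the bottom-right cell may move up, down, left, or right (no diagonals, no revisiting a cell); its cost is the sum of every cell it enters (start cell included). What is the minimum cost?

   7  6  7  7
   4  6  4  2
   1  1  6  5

24

One optimal route is r0c0 → r1c0 → r2c0 → r2c1 → r2c2 → r2c3.
Its cost is 7 + 4 + 1 + 1 + 6 + 5 = 24.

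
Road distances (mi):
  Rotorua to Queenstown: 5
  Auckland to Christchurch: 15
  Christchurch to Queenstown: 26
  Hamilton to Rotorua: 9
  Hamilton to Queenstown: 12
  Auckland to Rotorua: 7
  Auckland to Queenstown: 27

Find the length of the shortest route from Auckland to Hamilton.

16

Some routes from Auckland to Hamilton:
Auckland-Queenstown-Hamilton: 27 + 12 = 39
Auckland-Rotorua-Queenstown-Hamilton: 7 + 5 + 12 = 24
Auckland-Rotorua-Hamilton: 7 + 9 = 16
Auckland-Queenstown-Rotorua-Hamilton: 27 + 5 + 9 = 41
Shortest: 16 mi.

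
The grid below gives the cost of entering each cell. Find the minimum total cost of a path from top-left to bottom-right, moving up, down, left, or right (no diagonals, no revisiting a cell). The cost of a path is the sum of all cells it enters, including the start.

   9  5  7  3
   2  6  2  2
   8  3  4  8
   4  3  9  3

Take [0,0]→[1,0]→[1,1]→[1,2]→[1,3]→[2,3]→[3,3] for a total of 9 + 2 + 6 + 2 + 2 + 8 + 3 = 32.

32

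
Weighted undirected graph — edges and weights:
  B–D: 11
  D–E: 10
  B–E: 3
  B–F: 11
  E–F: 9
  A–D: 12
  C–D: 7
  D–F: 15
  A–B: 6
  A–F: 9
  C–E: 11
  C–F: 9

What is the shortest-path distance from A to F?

9

A few of the A→F routes:
A → B → E → F: 6 + 3 + 9 = 18
A → B → F: 6 + 11 = 17
A → D → F: 12 + 15 = 27
A → F: 9
A → D → C → F: 12 + 7 + 9 = 28
Best route has total 9.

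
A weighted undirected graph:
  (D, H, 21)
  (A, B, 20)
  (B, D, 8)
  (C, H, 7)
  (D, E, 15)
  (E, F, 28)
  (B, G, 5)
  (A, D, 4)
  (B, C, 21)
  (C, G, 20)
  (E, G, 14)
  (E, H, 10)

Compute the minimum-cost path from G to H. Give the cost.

Some routes from G to H:
G - E - H: 14 + 10 = 24
G - C - H: 20 + 7 = 27
G - B - C - H: 5 + 21 + 7 = 33
G - B - D - H: 5 + 8 + 21 = 34
The minimum is 24.

24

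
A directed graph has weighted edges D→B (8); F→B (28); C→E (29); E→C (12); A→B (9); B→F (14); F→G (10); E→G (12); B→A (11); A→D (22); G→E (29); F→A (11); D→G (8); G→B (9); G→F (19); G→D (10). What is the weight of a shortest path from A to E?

59

Paths from A to E:
A -> D -> B -> F -> G -> E: 22 + 8 + 14 + 10 + 29 = 83
A -> B -> F -> G -> E: 9 + 14 + 10 + 29 = 62
A -> D -> G -> E: 22 + 8 + 29 = 59
The minimum is 59.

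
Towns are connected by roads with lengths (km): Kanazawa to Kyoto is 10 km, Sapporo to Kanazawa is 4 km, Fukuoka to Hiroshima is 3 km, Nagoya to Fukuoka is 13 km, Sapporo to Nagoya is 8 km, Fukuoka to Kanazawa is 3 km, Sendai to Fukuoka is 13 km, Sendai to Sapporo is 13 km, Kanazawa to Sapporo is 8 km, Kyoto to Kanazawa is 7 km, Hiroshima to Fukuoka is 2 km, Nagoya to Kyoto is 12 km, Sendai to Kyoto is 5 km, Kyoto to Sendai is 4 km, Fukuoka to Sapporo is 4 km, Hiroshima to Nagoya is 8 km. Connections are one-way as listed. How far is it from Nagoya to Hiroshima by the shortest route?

Routes from Nagoya to Hiroshima:
Nagoya -> Kyoto -> Sendai -> Fukuoka -> Hiroshima: 12 + 4 + 13 + 3 = 32
Nagoya -> Fukuoka -> Hiroshima: 13 + 3 = 16
The minimum is 16 km.

16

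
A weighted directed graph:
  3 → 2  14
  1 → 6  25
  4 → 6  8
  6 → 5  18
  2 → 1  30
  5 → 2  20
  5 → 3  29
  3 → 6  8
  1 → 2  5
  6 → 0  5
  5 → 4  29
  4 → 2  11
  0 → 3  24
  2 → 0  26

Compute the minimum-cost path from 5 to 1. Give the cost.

50

Comparing a few candidate routes:
5 - 2 - 1: 20 + 30 = 50
5 - 3 - 2 - 1: 29 + 14 + 30 = 73
5 - 4 - 2 - 1: 29 + 11 + 30 = 70
Best route has total 50.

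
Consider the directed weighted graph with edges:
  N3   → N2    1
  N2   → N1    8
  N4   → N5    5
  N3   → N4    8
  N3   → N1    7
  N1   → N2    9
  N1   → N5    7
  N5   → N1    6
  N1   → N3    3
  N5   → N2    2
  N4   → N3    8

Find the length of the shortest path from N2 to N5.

Paths from N2 to N5:
N2 → N1 → N5: 8 + 7 = 15
N2 → N1 → N3 → N4 → N5: 8 + 3 + 8 + 5 = 24
Shortest: 15.

15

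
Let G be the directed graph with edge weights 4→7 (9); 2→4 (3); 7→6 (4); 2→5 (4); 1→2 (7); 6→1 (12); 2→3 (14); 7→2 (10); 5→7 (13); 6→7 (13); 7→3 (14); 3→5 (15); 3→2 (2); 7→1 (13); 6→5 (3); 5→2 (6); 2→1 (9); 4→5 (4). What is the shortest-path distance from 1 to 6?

Checking several routes:
1 - 2 - 4 - 7 - 6: 7 + 3 + 9 + 4 = 23
1 - 2 - 4 - 5 - 7 - 6: 7 + 3 + 4 + 13 + 4 = 31
1 - 2 - 5 - 7 - 6: 7 + 4 + 13 + 4 = 28
The minimum is 23.

23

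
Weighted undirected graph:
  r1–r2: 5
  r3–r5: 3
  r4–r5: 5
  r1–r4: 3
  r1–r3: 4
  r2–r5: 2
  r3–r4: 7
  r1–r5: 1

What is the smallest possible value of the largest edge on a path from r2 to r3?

Checking several routes:
r2-r5-r1-r3: max(2, 1, 4) = 4
r2-r1-r3: max(5, 4) = 5
r2-r5-r3: max(2, 3) = 3
r2-r5-r4-r1-r3: max(2, 5, 3, 4) = 5
Best route has worst link 3.

3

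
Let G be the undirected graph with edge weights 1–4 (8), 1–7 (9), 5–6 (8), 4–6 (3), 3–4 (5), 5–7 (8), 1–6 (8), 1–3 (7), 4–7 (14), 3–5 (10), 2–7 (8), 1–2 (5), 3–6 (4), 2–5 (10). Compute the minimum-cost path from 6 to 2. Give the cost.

Checking several routes:
6 -> 3 -> 1 -> 2: 4 + 7 + 5 = 16
6 -> 4 -> 1 -> 2: 3 + 8 + 5 = 16
6 -> 1 -> 2: 8 + 5 = 13
Shortest: 13.

13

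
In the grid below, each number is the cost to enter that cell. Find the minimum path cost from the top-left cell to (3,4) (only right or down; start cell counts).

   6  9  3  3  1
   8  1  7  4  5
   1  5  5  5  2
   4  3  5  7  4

Cheapest: [0,0] → [0,1] → [0,2] → [0,3] → [0,4] → [1,4] → [2,4] → [3,4]
  6 + 9 + 3 + 3 + 1 + 5 + 2 + 4 = 33

33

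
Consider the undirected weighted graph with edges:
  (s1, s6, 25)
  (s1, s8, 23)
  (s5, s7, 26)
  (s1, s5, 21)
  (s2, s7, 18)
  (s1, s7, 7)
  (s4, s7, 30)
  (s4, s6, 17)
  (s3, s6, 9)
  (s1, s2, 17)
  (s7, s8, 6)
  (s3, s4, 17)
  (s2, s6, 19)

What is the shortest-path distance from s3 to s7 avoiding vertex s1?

46

Routes from s3 to s7 avoiding s1:
s3 → s4 → s7: 17 + 30 = 47
s3 → s6 → s4 → s7: 9 + 17 + 30 = 56
s3 → s4 → s6 → s2 → s7: 17 + 17 + 19 + 18 = 71
s3 → s6 → s2 → s7: 9 + 19 + 18 = 46
The minimum is 46.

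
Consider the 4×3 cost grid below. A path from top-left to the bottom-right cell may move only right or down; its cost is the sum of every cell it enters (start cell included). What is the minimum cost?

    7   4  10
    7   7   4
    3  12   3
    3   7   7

Best path: [0,0] → [0,1] → [1,1] → [1,2] → [2,2] → [3,2]
Cost: 7 + 4 + 7 + 4 + 3 + 7 = 32

32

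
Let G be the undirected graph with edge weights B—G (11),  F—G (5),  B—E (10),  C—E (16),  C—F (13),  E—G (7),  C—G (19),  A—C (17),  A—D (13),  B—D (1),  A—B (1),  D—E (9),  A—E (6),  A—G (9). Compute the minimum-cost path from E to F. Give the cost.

Comparing a few candidate routes:
E - A - B - G - F: 6 + 1 + 11 + 5 = 23
E - B - A - G - F: 10 + 1 + 9 + 5 = 25
E - A - G - F: 6 + 9 + 5 = 20
E - G - F: 7 + 5 = 12
E - D - B - A - G - F: 9 + 1 + 1 + 9 + 5 = 25
Best route has total 12.

12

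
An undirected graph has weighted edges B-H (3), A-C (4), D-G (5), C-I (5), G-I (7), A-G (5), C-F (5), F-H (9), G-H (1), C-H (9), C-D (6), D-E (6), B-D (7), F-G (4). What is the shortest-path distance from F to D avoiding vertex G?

Routes from F to D avoiding G:
F - C - D: 5 + 6 = 11
F - C - H - B - D: 5 + 9 + 3 + 7 = 24
F - H - B - D: 9 + 3 + 7 = 19
F - H - C - D: 9 + 9 + 6 = 24
Shortest: 11.

11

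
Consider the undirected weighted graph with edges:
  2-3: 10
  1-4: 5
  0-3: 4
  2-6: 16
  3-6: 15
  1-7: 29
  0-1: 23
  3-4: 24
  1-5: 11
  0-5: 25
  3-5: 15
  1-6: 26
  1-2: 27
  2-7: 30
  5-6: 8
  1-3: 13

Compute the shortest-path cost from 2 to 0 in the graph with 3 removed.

Some routes from 2 to 0 avoiding 3:
2-6-1-0: 16 + 26 + 23 = 65
2-6-5-0: 16 + 8 + 25 = 49
2-6-1-5-0: 16 + 26 + 11 + 25 = 78
2-1-5-0: 27 + 11 + 25 = 63
2-1-0: 27 + 23 = 50
2-6-5-1-0: 16 + 8 + 11 + 23 = 58
Best route has total 49.

49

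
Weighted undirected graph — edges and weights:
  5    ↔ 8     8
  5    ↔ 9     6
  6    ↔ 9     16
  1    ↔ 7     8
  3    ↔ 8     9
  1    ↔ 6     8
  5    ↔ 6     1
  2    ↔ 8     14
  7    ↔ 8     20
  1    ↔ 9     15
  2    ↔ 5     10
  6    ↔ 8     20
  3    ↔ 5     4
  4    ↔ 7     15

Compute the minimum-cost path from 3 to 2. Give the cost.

14

A few of the 3→2 routes:
3 -> 5 -> 2: 4 + 10 = 14
3 -> 5 -> 8 -> 2: 4 + 8 + 14 = 26
3 -> 8 -> 2: 9 + 14 = 23
Best route has total 14.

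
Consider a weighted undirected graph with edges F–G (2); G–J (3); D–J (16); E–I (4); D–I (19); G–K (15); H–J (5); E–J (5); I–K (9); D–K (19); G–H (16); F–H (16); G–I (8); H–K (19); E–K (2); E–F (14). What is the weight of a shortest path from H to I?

14

Checking several routes:
H→J→E→K→I: 5 + 5 + 2 + 9 = 21
H→G→I: 16 + 8 = 24
H→J→G→I: 5 + 3 + 8 = 16
H→K→E→I: 19 + 2 + 4 = 25
H→J→E→I: 5 + 5 + 4 = 14
Best route has total 14.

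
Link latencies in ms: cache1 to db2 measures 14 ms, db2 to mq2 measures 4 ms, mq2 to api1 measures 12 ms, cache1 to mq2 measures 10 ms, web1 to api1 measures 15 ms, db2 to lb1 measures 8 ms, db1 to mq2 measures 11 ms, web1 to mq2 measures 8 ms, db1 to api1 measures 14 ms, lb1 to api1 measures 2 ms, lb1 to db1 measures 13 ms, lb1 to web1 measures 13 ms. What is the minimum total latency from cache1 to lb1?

A few of the cache1→lb1 routes:
cache1→mq2→db2→lb1: 10 + 4 + 8 = 22
cache1→db2→lb1: 14 + 8 = 22
cache1→mq2→api1→lb1: 10 + 12 + 2 = 24
cache1→db2→mq2→api1→lb1: 14 + 4 + 12 + 2 = 32
cache1→mq2→db1→lb1: 10 + 11 + 13 = 34
cache1→mq2→web1→lb1: 10 + 8 + 13 = 31
Shortest: 22 ms.

22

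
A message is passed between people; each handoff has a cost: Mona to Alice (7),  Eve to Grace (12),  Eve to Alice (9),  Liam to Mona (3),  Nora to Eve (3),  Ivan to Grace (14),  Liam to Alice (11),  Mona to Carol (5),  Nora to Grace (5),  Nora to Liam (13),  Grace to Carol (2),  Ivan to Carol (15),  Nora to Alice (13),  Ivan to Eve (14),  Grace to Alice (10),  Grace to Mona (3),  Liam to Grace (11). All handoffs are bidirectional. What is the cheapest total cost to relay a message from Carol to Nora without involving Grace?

21

A few of the Carol→Nora routes:
Carol → Mona → Liam → Nora: 5 + 3 + 13 = 21
Carol → Mona → Liam → Alice → Eve → Nora: 5 + 3 + 11 + 9 + 3 = 31
Carol → Mona → Alice → Eve → Nora: 5 + 7 + 9 + 3 = 24
Carol → Mona → Alice → Nora: 5 + 7 + 13 = 25
Shortest: 21.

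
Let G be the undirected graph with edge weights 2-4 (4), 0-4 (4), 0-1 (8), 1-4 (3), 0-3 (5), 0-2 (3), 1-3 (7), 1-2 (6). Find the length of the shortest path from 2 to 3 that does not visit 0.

13

Routes from 2 to 3 avoiding 0:
2 - 4 - 1 - 3: 4 + 3 + 7 = 14
2 - 1 - 3: 6 + 7 = 13
Best route has total 13.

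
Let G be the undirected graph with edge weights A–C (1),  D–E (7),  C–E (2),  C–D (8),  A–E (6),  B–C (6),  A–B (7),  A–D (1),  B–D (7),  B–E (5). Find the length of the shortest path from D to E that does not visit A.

A few of the D→E routes:
D → E: 7
D → B → E: 7 + 5 = 12
D → C → E: 8 + 2 = 10
Best route has total 7.

7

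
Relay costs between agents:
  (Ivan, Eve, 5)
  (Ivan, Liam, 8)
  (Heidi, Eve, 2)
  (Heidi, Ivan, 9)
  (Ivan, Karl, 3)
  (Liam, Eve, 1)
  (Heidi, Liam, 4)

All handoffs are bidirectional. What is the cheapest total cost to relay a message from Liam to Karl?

Candidate routes:
Liam - Heidi - Ivan - Karl: 4 + 9 + 3 = 16
Liam - Eve - Ivan - Karl: 1 + 5 + 3 = 9
Liam - Heidi - Eve - Ivan - Karl: 4 + 2 + 5 + 3 = 14
Liam - Ivan - Karl: 8 + 3 = 11
Liam - Eve - Heidi - Ivan - Karl: 1 + 2 + 9 + 3 = 15
Shortest: 9.

9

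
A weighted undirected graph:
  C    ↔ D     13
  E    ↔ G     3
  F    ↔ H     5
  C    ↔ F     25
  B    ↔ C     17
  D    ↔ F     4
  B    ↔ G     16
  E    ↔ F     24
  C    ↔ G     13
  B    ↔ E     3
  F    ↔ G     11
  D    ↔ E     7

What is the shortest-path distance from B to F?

14

A few of the B→F routes:
B→E→F: 3 + 24 = 27
B→G→F: 16 + 11 = 27
B→E→G→F: 3 + 3 + 11 = 17
B→G→E→D→F: 16 + 3 + 7 + 4 = 30
B→E→D→F: 3 + 7 + 4 = 14
Best route has total 14.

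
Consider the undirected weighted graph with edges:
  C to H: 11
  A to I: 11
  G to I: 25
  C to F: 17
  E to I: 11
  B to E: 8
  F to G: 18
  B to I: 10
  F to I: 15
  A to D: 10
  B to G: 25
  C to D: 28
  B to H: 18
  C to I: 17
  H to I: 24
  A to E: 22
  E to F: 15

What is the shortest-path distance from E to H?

Some routes from E to H:
E-I-H: 11 + 24 = 35
E-B-H: 8 + 18 = 26
E-I-B-H: 11 + 10 + 18 = 39
Shortest: 26.

26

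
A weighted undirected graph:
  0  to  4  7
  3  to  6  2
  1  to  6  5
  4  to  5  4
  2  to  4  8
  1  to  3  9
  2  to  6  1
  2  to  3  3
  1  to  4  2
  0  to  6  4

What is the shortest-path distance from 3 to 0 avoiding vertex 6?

Candidate routes:
3-2-4-0: 3 + 8 + 7 = 18
3-1-4-0: 9 + 2 + 7 = 18
Best route has total 18.

18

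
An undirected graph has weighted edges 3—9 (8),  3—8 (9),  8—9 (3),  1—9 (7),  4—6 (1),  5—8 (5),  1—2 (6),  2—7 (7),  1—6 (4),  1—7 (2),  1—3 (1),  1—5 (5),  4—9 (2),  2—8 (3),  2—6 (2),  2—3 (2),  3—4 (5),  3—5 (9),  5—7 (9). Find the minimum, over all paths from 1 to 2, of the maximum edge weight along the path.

2

Some routes from 1 to 2:
1 → 5 → 8 → 2: max(5, 5, 3) = 5
1 → 6 → 2: max(4, 2) = 4
1 → 5 → 8 → 9 → 4 → 3 → 2: max(5, 5, 3, 2, 5, 2) = 5
1 → 3 → 2: max(1, 2) = 2
1 → 6 → 4 → 9 → 8 → 2: max(4, 1, 2, 3, 3) = 4
Smallest bottleneck: 2.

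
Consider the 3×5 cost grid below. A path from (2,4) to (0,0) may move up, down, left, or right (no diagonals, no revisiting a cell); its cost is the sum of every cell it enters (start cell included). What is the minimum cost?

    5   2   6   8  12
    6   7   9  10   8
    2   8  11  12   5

Take [2,4] [1,4] [1,3] [0,3] [0,2] [0,1] [0,0] for a total of 5 + 8 + 10 + 8 + 6 + 2 + 5 = 44.

44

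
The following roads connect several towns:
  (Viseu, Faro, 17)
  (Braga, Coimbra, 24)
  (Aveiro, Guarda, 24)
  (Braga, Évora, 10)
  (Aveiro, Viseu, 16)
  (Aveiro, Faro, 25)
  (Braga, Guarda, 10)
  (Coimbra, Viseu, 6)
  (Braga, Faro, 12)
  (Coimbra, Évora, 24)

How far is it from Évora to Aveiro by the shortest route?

44

Some routes from Évora to Aveiro:
Évora - Braga - Coimbra - Viseu - Aveiro: 10 + 24 + 6 + 16 = 56
Évora - Braga - Guarda - Aveiro: 10 + 10 + 24 = 44
Évora - Coimbra - Viseu - Aveiro: 24 + 6 + 16 = 46
Évora - Braga - Faro - Viseu - Aveiro: 10 + 12 + 17 + 16 = 55
Évora - Braga - Faro - Aveiro: 10 + 12 + 25 = 47
Shortest: 44.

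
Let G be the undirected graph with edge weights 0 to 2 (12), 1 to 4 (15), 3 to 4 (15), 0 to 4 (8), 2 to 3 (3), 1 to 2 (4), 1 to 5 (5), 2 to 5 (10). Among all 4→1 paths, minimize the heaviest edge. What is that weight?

Paths from 4 to 1:
4-3-2-5-1: max(15, 3, 10, 5) = 15
4-0-2-1: max(8, 12, 4) = 12
4-3-2-1: max(15, 3, 4) = 15
4-1: max(15) = 15
4-0-2-5-1: max(8, 12, 10, 5) = 12
Smallest bottleneck: 12.

12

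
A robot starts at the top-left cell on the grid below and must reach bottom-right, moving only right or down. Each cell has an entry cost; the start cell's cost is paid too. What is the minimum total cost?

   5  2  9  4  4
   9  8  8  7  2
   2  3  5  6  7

Best path: (0,0)→(0,1)→(0,2)→(0,3)→(0,4)→(1,4)→(2,4)
Cost: 5 + 2 + 9 + 4 + 4 + 2 + 7 = 33

33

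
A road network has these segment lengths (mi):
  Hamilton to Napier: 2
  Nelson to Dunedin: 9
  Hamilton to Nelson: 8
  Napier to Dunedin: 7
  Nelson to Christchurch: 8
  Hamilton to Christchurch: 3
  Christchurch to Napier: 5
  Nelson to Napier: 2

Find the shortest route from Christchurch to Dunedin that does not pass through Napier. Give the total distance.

Paths from Christchurch to Dunedin avoiding Napier:
Christchurch -> Hamilton -> Nelson -> Dunedin: 3 + 8 + 9 = 20
Christchurch -> Nelson -> Dunedin: 8 + 9 = 17
Best route has total 17 mi.

17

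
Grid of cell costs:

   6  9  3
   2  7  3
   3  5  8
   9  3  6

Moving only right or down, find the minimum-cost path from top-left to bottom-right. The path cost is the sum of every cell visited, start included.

Take r0c0 r1c0 r2c0 r2c1 r3c1 r3c2 for a total of 6 + 2 + 3 + 5 + 3 + 6 = 25.

25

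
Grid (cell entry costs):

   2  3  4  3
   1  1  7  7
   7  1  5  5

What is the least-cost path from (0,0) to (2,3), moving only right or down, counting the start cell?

15

Cheapest: [0,0] → [1,0] → [1,1] → [2,1] → [2,2] → [2,3]
  2 + 1 + 1 + 1 + 5 + 5 = 15
For comparison, the top-then-right route costs 24.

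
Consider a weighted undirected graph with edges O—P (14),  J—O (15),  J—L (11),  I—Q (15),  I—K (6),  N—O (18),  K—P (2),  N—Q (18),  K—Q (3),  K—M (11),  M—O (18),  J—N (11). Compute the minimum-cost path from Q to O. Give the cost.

Paths from Q to O:
Q-I-K-P-O: 15 + 6 + 2 + 14 = 37
Q-K-P-O: 3 + 2 + 14 = 19
Q-K-M-O: 3 + 11 + 18 = 32
Q-N-O: 18 + 18 = 36
Q-I-K-M-O: 15 + 6 + 11 + 18 = 50
Q-N-J-O: 18 + 11 + 15 = 44
The minimum is 19.

19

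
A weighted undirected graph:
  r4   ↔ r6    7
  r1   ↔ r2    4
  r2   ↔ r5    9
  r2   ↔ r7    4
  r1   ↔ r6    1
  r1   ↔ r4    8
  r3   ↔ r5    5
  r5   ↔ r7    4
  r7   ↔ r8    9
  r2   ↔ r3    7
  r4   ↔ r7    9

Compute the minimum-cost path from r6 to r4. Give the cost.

A few of the r6→r4 routes:
r6 → r1 → r2 → r7 → r4: 1 + 4 + 4 + 9 = 18
r6 → r1 → r2 → r5 → r7 → r4: 1 + 4 + 9 + 4 + 9 = 27
r6 → r1 → r4: 1 + 8 = 9
r6 → r4: 7
Shortest: 7.

7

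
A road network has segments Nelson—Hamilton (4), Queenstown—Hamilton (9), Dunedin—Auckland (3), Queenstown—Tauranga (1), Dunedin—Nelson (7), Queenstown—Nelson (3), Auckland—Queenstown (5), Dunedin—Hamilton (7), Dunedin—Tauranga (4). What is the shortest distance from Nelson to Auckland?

Comparing a few candidate routes:
Nelson - Queenstown - Auckland: 3 + 5 = 8
Nelson - Queenstown - Tauranga - Dunedin - Auckland: 3 + 1 + 4 + 3 = 11
Nelson - Dunedin - Auckland: 7 + 3 = 10
Nelson - Dunedin - Tauranga - Queenstown - Auckland: 7 + 4 + 1 + 5 = 17
Nelson - Hamilton - Dunedin - Auckland: 4 + 7 + 3 = 14
Best route has total 8 km.

8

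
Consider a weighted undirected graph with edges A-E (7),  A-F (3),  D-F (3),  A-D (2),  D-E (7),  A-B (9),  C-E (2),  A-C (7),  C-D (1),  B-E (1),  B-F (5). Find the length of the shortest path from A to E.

Some routes from A to E:
A → E: 7
A → D → C → E: 2 + 1 + 2 = 5
A → F → D → C → E: 3 + 3 + 1 + 2 = 9
A → F → B → E: 3 + 5 + 1 = 9
The minimum is 5.

5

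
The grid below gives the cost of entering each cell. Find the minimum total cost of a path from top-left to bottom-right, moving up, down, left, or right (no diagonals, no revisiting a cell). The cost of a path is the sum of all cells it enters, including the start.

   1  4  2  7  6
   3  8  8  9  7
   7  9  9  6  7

34

Best path: (0,0) (0,1) (0,2) (0,3) (0,4) (1,4) (2,4)
Cost: 1 + 4 + 2 + 7 + 6 + 7 + 7 = 34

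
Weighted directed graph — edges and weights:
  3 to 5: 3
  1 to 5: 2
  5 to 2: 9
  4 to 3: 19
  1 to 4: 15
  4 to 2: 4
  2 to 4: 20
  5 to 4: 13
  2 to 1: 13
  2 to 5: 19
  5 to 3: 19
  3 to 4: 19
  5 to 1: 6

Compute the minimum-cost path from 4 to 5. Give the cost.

Candidate routes:
4-2-5: 4 + 19 = 23
4-3-5: 19 + 3 = 22
4-2-1-5: 4 + 13 + 2 = 19
The minimum is 19.

19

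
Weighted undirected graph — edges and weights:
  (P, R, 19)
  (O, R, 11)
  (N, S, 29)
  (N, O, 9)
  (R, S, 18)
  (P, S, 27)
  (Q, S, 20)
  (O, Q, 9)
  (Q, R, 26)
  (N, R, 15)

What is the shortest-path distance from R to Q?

20

Comparing a few candidate routes:
R -> N -> O -> Q: 15 + 9 + 9 = 33
R -> Q: 26
R -> O -> Q: 11 + 9 = 20
Best route has total 20.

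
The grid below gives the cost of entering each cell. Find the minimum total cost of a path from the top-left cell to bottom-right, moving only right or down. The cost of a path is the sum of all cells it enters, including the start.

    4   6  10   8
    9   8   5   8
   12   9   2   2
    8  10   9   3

Path (0,0)→(0,1)→(1,1)→(1,2)→(2,2)→(2,3)→(3,3): 4 + 6 + 8 + 5 + 2 + 2 + 3 = 30.
(Top row then right column would cost 41.)

30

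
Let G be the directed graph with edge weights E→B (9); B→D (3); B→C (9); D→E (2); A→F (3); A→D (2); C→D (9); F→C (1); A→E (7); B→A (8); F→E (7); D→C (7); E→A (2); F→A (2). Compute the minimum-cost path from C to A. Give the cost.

Paths from C to A:
C-D-E-B-A: 9 + 2 + 9 + 8 = 28
C-D-E-A: 9 + 2 + 2 = 13
Shortest: 13.

13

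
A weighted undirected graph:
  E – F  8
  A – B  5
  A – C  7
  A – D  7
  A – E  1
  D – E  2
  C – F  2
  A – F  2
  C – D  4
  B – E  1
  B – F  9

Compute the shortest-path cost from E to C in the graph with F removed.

6

A few of the E→C routes:
E -> A -> D -> C: 1 + 7 + 4 = 12
E -> A -> C: 1 + 7 = 8
E -> D -> C: 2 + 4 = 6
E -> B -> A -> C: 1 + 5 + 7 = 13
Best route has total 6.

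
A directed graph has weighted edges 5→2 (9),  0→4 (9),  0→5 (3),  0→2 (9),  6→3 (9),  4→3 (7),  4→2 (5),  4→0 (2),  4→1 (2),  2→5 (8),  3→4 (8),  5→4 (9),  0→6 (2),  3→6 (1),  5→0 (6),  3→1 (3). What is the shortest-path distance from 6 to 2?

22

Candidate routes:
6-3-4-0-2: 9 + 8 + 2 + 9 = 28
6-3-4-2: 9 + 8 + 5 = 22
6-3-4-0-5-2: 9 + 8 + 2 + 3 + 9 = 31
Shortest: 22.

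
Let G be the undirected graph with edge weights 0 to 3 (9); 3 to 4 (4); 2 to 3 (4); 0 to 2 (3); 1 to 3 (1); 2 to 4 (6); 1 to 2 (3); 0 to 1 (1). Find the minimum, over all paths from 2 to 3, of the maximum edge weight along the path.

A few of the 2→3 routes:
2→0→1→3: max(3, 1, 1) = 3
2→1→3: max(3, 1) = 3
2→3: max(4) = 4
Best route has worst link 3.

3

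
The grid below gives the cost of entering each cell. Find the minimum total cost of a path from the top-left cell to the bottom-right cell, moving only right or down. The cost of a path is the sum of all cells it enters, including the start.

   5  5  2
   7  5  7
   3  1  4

Best path: [0,0] [0,1] [1,1] [2,1] [2,2]
Cost: 5 + 5 + 5 + 1 + 4 = 20

20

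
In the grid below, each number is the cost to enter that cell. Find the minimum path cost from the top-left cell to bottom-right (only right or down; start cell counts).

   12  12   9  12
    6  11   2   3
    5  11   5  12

46

Take (0,0) → (1,0) → (1,1) → (1,2) → (1,3) → (2,3) for a total of 12 + 6 + 11 + 2 + 3 + 12 = 46.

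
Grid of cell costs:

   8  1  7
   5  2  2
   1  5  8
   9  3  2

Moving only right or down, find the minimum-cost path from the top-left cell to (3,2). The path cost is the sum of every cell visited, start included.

Path r0c0 -> r0c1 -> r1c1 -> r2c1 -> r3c1 -> r3c2: 8 + 1 + 2 + 5 + 3 + 2 = 21.

21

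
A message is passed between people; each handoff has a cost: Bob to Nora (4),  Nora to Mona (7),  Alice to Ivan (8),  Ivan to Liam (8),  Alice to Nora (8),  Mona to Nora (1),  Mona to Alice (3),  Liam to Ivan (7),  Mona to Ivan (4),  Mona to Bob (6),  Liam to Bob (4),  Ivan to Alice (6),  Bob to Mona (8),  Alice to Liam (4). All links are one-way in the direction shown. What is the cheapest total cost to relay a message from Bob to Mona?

Routes from Bob to Mona:
Bob -> Mona: 8
Bob -> Nora -> Mona: 4 + 7 = 11
Shortest: 8.

8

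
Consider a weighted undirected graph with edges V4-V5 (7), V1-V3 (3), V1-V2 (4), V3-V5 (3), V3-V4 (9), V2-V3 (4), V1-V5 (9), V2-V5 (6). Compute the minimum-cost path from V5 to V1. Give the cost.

6

Checking several routes:
V5 - V3 - V1: 3 + 3 = 6
V5 - V2 - V1: 6 + 4 = 10
V5 - V1: 9
Best route has total 6.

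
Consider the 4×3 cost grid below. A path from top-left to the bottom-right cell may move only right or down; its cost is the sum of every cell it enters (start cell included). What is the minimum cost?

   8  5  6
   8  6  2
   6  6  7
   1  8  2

30

Path [0,0] -> [0,1] -> [0,2] -> [1,2] -> [2,2] -> [3,2]: 8 + 5 + 6 + 2 + 7 + 2 = 30.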